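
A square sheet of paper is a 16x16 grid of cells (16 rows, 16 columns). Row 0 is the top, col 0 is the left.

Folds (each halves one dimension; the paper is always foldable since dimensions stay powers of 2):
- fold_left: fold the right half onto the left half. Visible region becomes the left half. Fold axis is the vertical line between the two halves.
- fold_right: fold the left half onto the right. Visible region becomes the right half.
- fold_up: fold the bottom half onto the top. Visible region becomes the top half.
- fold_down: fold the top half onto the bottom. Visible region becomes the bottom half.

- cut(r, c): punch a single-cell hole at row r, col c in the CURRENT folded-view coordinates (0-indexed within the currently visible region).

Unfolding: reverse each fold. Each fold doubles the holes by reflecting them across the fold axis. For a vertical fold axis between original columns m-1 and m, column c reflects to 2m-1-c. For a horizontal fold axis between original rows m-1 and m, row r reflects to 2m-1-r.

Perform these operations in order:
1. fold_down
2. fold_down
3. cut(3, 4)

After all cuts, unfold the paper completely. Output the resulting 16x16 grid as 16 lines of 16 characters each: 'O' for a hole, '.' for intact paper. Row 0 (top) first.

Answer: ....O...........
................
................
................
................
................
................
....O...........
....O...........
................
................
................
................
................
................
....O...........

Derivation:
Op 1 fold_down: fold axis h@8; visible region now rows[8,16) x cols[0,16) = 8x16
Op 2 fold_down: fold axis h@12; visible region now rows[12,16) x cols[0,16) = 4x16
Op 3 cut(3, 4): punch at orig (15,4); cuts so far [(15, 4)]; region rows[12,16) x cols[0,16) = 4x16
Unfold 1 (reflect across h@12): 2 holes -> [(8, 4), (15, 4)]
Unfold 2 (reflect across h@8): 4 holes -> [(0, 4), (7, 4), (8, 4), (15, 4)]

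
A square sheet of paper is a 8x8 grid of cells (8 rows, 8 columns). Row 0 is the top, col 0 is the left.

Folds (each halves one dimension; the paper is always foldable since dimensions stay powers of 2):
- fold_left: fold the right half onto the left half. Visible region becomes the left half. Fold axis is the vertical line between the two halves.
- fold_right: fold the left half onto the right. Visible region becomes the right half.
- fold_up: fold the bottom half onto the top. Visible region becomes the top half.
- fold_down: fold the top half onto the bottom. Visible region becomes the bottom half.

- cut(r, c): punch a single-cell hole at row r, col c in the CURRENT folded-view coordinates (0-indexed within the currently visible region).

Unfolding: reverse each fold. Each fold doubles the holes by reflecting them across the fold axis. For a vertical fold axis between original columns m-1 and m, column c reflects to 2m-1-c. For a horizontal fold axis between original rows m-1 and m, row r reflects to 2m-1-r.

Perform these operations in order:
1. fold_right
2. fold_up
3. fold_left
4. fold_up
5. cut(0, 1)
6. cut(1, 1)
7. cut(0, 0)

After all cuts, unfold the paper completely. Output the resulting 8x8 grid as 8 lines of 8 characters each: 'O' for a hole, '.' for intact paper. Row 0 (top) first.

Answer: OOOOOOOO
.OO..OO.
.OO..OO.
OOOOOOOO
OOOOOOOO
.OO..OO.
.OO..OO.
OOOOOOOO

Derivation:
Op 1 fold_right: fold axis v@4; visible region now rows[0,8) x cols[4,8) = 8x4
Op 2 fold_up: fold axis h@4; visible region now rows[0,4) x cols[4,8) = 4x4
Op 3 fold_left: fold axis v@6; visible region now rows[0,4) x cols[4,6) = 4x2
Op 4 fold_up: fold axis h@2; visible region now rows[0,2) x cols[4,6) = 2x2
Op 5 cut(0, 1): punch at orig (0,5); cuts so far [(0, 5)]; region rows[0,2) x cols[4,6) = 2x2
Op 6 cut(1, 1): punch at orig (1,5); cuts so far [(0, 5), (1, 5)]; region rows[0,2) x cols[4,6) = 2x2
Op 7 cut(0, 0): punch at orig (0,4); cuts so far [(0, 4), (0, 5), (1, 5)]; region rows[0,2) x cols[4,6) = 2x2
Unfold 1 (reflect across h@2): 6 holes -> [(0, 4), (0, 5), (1, 5), (2, 5), (3, 4), (3, 5)]
Unfold 2 (reflect across v@6): 12 holes -> [(0, 4), (0, 5), (0, 6), (0, 7), (1, 5), (1, 6), (2, 5), (2, 6), (3, 4), (3, 5), (3, 6), (3, 7)]
Unfold 3 (reflect across h@4): 24 holes -> [(0, 4), (0, 5), (0, 6), (0, 7), (1, 5), (1, 6), (2, 5), (2, 6), (3, 4), (3, 5), (3, 6), (3, 7), (4, 4), (4, 5), (4, 6), (4, 7), (5, 5), (5, 6), (6, 5), (6, 6), (7, 4), (7, 5), (7, 6), (7, 7)]
Unfold 4 (reflect across v@4): 48 holes -> [(0, 0), (0, 1), (0, 2), (0, 3), (0, 4), (0, 5), (0, 6), (0, 7), (1, 1), (1, 2), (1, 5), (1, 6), (2, 1), (2, 2), (2, 5), (2, 6), (3, 0), (3, 1), (3, 2), (3, 3), (3, 4), (3, 5), (3, 6), (3, 7), (4, 0), (4, 1), (4, 2), (4, 3), (4, 4), (4, 5), (4, 6), (4, 7), (5, 1), (5, 2), (5, 5), (5, 6), (6, 1), (6, 2), (6, 5), (6, 6), (7, 0), (7, 1), (7, 2), (7, 3), (7, 4), (7, 5), (7, 6), (7, 7)]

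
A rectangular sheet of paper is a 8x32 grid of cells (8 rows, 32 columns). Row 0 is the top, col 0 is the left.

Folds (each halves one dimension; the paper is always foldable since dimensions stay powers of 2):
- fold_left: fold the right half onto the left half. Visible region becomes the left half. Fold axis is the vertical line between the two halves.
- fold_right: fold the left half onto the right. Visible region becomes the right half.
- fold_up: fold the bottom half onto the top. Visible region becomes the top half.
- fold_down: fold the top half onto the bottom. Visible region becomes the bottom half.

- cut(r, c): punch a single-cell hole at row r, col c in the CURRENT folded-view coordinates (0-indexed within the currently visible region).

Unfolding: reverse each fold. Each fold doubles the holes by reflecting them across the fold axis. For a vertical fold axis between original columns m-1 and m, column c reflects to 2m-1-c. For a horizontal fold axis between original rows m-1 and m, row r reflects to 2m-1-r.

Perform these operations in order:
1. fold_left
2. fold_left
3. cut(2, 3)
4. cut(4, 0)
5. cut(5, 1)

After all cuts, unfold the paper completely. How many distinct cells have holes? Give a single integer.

Op 1 fold_left: fold axis v@16; visible region now rows[0,8) x cols[0,16) = 8x16
Op 2 fold_left: fold axis v@8; visible region now rows[0,8) x cols[0,8) = 8x8
Op 3 cut(2, 3): punch at orig (2,3); cuts so far [(2, 3)]; region rows[0,8) x cols[0,8) = 8x8
Op 4 cut(4, 0): punch at orig (4,0); cuts so far [(2, 3), (4, 0)]; region rows[0,8) x cols[0,8) = 8x8
Op 5 cut(5, 1): punch at orig (5,1); cuts so far [(2, 3), (4, 0), (5, 1)]; region rows[0,8) x cols[0,8) = 8x8
Unfold 1 (reflect across v@8): 6 holes -> [(2, 3), (2, 12), (4, 0), (4, 15), (5, 1), (5, 14)]
Unfold 2 (reflect across v@16): 12 holes -> [(2, 3), (2, 12), (2, 19), (2, 28), (4, 0), (4, 15), (4, 16), (4, 31), (5, 1), (5, 14), (5, 17), (5, 30)]

Answer: 12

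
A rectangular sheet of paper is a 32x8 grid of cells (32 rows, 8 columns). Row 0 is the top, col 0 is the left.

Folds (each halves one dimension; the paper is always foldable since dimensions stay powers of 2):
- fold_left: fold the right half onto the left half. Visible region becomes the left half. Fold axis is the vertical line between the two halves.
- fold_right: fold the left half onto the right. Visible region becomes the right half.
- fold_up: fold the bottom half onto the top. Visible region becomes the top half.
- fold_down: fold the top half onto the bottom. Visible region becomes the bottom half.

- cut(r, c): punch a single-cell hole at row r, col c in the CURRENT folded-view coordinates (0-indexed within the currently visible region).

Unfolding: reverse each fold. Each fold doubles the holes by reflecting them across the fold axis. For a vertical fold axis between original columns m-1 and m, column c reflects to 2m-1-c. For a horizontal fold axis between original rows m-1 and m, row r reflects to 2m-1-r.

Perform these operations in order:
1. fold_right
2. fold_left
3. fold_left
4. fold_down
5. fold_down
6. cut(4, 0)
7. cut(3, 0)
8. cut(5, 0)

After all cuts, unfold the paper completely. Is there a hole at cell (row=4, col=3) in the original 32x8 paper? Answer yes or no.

Answer: yes

Derivation:
Op 1 fold_right: fold axis v@4; visible region now rows[0,32) x cols[4,8) = 32x4
Op 2 fold_left: fold axis v@6; visible region now rows[0,32) x cols[4,6) = 32x2
Op 3 fold_left: fold axis v@5; visible region now rows[0,32) x cols[4,5) = 32x1
Op 4 fold_down: fold axis h@16; visible region now rows[16,32) x cols[4,5) = 16x1
Op 5 fold_down: fold axis h@24; visible region now rows[24,32) x cols[4,5) = 8x1
Op 6 cut(4, 0): punch at orig (28,4); cuts so far [(28, 4)]; region rows[24,32) x cols[4,5) = 8x1
Op 7 cut(3, 0): punch at orig (27,4); cuts so far [(27, 4), (28, 4)]; region rows[24,32) x cols[4,5) = 8x1
Op 8 cut(5, 0): punch at orig (29,4); cuts so far [(27, 4), (28, 4), (29, 4)]; region rows[24,32) x cols[4,5) = 8x1
Unfold 1 (reflect across h@24): 6 holes -> [(18, 4), (19, 4), (20, 4), (27, 4), (28, 4), (29, 4)]
Unfold 2 (reflect across h@16): 12 holes -> [(2, 4), (3, 4), (4, 4), (11, 4), (12, 4), (13, 4), (18, 4), (19, 4), (20, 4), (27, 4), (28, 4), (29, 4)]
Unfold 3 (reflect across v@5): 24 holes -> [(2, 4), (2, 5), (3, 4), (3, 5), (4, 4), (4, 5), (11, 4), (11, 5), (12, 4), (12, 5), (13, 4), (13, 5), (18, 4), (18, 5), (19, 4), (19, 5), (20, 4), (20, 5), (27, 4), (27, 5), (28, 4), (28, 5), (29, 4), (29, 5)]
Unfold 4 (reflect across v@6): 48 holes -> [(2, 4), (2, 5), (2, 6), (2, 7), (3, 4), (3, 5), (3, 6), (3, 7), (4, 4), (4, 5), (4, 6), (4, 7), (11, 4), (11, 5), (11, 6), (11, 7), (12, 4), (12, 5), (12, 6), (12, 7), (13, 4), (13, 5), (13, 6), (13, 7), (18, 4), (18, 5), (18, 6), (18, 7), (19, 4), (19, 5), (19, 6), (19, 7), (20, 4), (20, 5), (20, 6), (20, 7), (27, 4), (27, 5), (27, 6), (27, 7), (28, 4), (28, 5), (28, 6), (28, 7), (29, 4), (29, 5), (29, 6), (29, 7)]
Unfold 5 (reflect across v@4): 96 holes -> [(2, 0), (2, 1), (2, 2), (2, 3), (2, 4), (2, 5), (2, 6), (2, 7), (3, 0), (3, 1), (3, 2), (3, 3), (3, 4), (3, 5), (3, 6), (3, 7), (4, 0), (4, 1), (4, 2), (4, 3), (4, 4), (4, 5), (4, 6), (4, 7), (11, 0), (11, 1), (11, 2), (11, 3), (11, 4), (11, 5), (11, 6), (11, 7), (12, 0), (12, 1), (12, 2), (12, 3), (12, 4), (12, 5), (12, 6), (12, 7), (13, 0), (13, 1), (13, 2), (13, 3), (13, 4), (13, 5), (13, 6), (13, 7), (18, 0), (18, 1), (18, 2), (18, 3), (18, 4), (18, 5), (18, 6), (18, 7), (19, 0), (19, 1), (19, 2), (19, 3), (19, 4), (19, 5), (19, 6), (19, 7), (20, 0), (20, 1), (20, 2), (20, 3), (20, 4), (20, 5), (20, 6), (20, 7), (27, 0), (27, 1), (27, 2), (27, 3), (27, 4), (27, 5), (27, 6), (27, 7), (28, 0), (28, 1), (28, 2), (28, 3), (28, 4), (28, 5), (28, 6), (28, 7), (29, 0), (29, 1), (29, 2), (29, 3), (29, 4), (29, 5), (29, 6), (29, 7)]
Holes: [(2, 0), (2, 1), (2, 2), (2, 3), (2, 4), (2, 5), (2, 6), (2, 7), (3, 0), (3, 1), (3, 2), (3, 3), (3, 4), (3, 5), (3, 6), (3, 7), (4, 0), (4, 1), (4, 2), (4, 3), (4, 4), (4, 5), (4, 6), (4, 7), (11, 0), (11, 1), (11, 2), (11, 3), (11, 4), (11, 5), (11, 6), (11, 7), (12, 0), (12, 1), (12, 2), (12, 3), (12, 4), (12, 5), (12, 6), (12, 7), (13, 0), (13, 1), (13, 2), (13, 3), (13, 4), (13, 5), (13, 6), (13, 7), (18, 0), (18, 1), (18, 2), (18, 3), (18, 4), (18, 5), (18, 6), (18, 7), (19, 0), (19, 1), (19, 2), (19, 3), (19, 4), (19, 5), (19, 6), (19, 7), (20, 0), (20, 1), (20, 2), (20, 3), (20, 4), (20, 5), (20, 6), (20, 7), (27, 0), (27, 1), (27, 2), (27, 3), (27, 4), (27, 5), (27, 6), (27, 7), (28, 0), (28, 1), (28, 2), (28, 3), (28, 4), (28, 5), (28, 6), (28, 7), (29, 0), (29, 1), (29, 2), (29, 3), (29, 4), (29, 5), (29, 6), (29, 7)]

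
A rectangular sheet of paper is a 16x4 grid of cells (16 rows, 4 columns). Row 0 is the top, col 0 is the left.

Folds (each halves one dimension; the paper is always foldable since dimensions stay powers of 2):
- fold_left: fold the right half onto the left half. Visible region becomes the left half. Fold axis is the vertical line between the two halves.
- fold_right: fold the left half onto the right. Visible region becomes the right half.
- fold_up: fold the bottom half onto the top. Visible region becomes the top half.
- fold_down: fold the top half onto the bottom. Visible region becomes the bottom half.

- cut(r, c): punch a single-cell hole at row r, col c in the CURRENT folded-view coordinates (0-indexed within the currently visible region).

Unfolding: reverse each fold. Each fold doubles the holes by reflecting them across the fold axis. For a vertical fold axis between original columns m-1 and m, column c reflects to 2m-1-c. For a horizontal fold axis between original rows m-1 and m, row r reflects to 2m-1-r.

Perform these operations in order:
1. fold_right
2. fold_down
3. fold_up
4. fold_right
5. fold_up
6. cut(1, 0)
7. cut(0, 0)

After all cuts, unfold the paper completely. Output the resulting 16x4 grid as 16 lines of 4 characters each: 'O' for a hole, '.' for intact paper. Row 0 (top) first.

Op 1 fold_right: fold axis v@2; visible region now rows[0,16) x cols[2,4) = 16x2
Op 2 fold_down: fold axis h@8; visible region now rows[8,16) x cols[2,4) = 8x2
Op 3 fold_up: fold axis h@12; visible region now rows[8,12) x cols[2,4) = 4x2
Op 4 fold_right: fold axis v@3; visible region now rows[8,12) x cols[3,4) = 4x1
Op 5 fold_up: fold axis h@10; visible region now rows[8,10) x cols[3,4) = 2x1
Op 6 cut(1, 0): punch at orig (9,3); cuts so far [(9, 3)]; region rows[8,10) x cols[3,4) = 2x1
Op 7 cut(0, 0): punch at orig (8,3); cuts so far [(8, 3), (9, 3)]; region rows[8,10) x cols[3,4) = 2x1
Unfold 1 (reflect across h@10): 4 holes -> [(8, 3), (9, 3), (10, 3), (11, 3)]
Unfold 2 (reflect across v@3): 8 holes -> [(8, 2), (8, 3), (9, 2), (9, 3), (10, 2), (10, 3), (11, 2), (11, 3)]
Unfold 3 (reflect across h@12): 16 holes -> [(8, 2), (8, 3), (9, 2), (9, 3), (10, 2), (10, 3), (11, 2), (11, 3), (12, 2), (12, 3), (13, 2), (13, 3), (14, 2), (14, 3), (15, 2), (15, 3)]
Unfold 4 (reflect across h@8): 32 holes -> [(0, 2), (0, 3), (1, 2), (1, 3), (2, 2), (2, 3), (3, 2), (3, 3), (4, 2), (4, 3), (5, 2), (5, 3), (6, 2), (6, 3), (7, 2), (7, 3), (8, 2), (8, 3), (9, 2), (9, 3), (10, 2), (10, 3), (11, 2), (11, 3), (12, 2), (12, 3), (13, 2), (13, 3), (14, 2), (14, 3), (15, 2), (15, 3)]
Unfold 5 (reflect across v@2): 64 holes -> [(0, 0), (0, 1), (0, 2), (0, 3), (1, 0), (1, 1), (1, 2), (1, 3), (2, 0), (2, 1), (2, 2), (2, 3), (3, 0), (3, 1), (3, 2), (3, 3), (4, 0), (4, 1), (4, 2), (4, 3), (5, 0), (5, 1), (5, 2), (5, 3), (6, 0), (6, 1), (6, 2), (6, 3), (7, 0), (7, 1), (7, 2), (7, 3), (8, 0), (8, 1), (8, 2), (8, 3), (9, 0), (9, 1), (9, 2), (9, 3), (10, 0), (10, 1), (10, 2), (10, 3), (11, 0), (11, 1), (11, 2), (11, 3), (12, 0), (12, 1), (12, 2), (12, 3), (13, 0), (13, 1), (13, 2), (13, 3), (14, 0), (14, 1), (14, 2), (14, 3), (15, 0), (15, 1), (15, 2), (15, 3)]

Answer: OOOO
OOOO
OOOO
OOOO
OOOO
OOOO
OOOO
OOOO
OOOO
OOOO
OOOO
OOOO
OOOO
OOOO
OOOO
OOOO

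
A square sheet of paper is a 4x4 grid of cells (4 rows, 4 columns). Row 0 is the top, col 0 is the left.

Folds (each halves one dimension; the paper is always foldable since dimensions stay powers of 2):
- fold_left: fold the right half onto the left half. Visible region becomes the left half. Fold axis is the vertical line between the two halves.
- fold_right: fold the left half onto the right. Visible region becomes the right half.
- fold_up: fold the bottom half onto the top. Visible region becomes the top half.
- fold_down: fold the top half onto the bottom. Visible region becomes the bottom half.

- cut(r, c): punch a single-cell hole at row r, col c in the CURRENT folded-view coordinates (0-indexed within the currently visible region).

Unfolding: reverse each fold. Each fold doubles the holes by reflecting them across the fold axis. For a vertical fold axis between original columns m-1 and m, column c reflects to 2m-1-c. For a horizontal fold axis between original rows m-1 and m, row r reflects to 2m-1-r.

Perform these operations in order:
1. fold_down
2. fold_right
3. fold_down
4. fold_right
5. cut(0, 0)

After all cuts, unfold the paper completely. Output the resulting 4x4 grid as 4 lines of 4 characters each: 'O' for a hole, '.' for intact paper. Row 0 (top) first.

Op 1 fold_down: fold axis h@2; visible region now rows[2,4) x cols[0,4) = 2x4
Op 2 fold_right: fold axis v@2; visible region now rows[2,4) x cols[2,4) = 2x2
Op 3 fold_down: fold axis h@3; visible region now rows[3,4) x cols[2,4) = 1x2
Op 4 fold_right: fold axis v@3; visible region now rows[3,4) x cols[3,4) = 1x1
Op 5 cut(0, 0): punch at orig (3,3); cuts so far [(3, 3)]; region rows[3,4) x cols[3,4) = 1x1
Unfold 1 (reflect across v@3): 2 holes -> [(3, 2), (3, 3)]
Unfold 2 (reflect across h@3): 4 holes -> [(2, 2), (2, 3), (3, 2), (3, 3)]
Unfold 3 (reflect across v@2): 8 holes -> [(2, 0), (2, 1), (2, 2), (2, 3), (3, 0), (3, 1), (3, 2), (3, 3)]
Unfold 4 (reflect across h@2): 16 holes -> [(0, 0), (0, 1), (0, 2), (0, 3), (1, 0), (1, 1), (1, 2), (1, 3), (2, 0), (2, 1), (2, 2), (2, 3), (3, 0), (3, 1), (3, 2), (3, 3)]

Answer: OOOO
OOOO
OOOO
OOOO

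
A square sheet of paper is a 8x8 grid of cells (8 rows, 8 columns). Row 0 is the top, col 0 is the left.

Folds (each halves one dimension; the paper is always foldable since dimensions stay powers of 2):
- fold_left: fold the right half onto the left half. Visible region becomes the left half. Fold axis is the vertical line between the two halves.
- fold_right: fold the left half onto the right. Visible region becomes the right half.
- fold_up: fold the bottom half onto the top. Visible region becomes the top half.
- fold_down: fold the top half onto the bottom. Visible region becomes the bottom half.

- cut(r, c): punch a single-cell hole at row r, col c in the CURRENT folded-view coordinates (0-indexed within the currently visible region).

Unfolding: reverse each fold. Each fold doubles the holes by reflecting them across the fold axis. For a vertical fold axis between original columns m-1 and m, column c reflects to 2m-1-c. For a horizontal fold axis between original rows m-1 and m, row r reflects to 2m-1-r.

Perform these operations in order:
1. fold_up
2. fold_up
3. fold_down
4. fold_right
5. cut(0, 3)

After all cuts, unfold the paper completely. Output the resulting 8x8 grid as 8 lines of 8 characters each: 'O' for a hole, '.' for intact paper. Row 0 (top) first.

Answer: O......O
O......O
O......O
O......O
O......O
O......O
O......O
O......O

Derivation:
Op 1 fold_up: fold axis h@4; visible region now rows[0,4) x cols[0,8) = 4x8
Op 2 fold_up: fold axis h@2; visible region now rows[0,2) x cols[0,8) = 2x8
Op 3 fold_down: fold axis h@1; visible region now rows[1,2) x cols[0,8) = 1x8
Op 4 fold_right: fold axis v@4; visible region now rows[1,2) x cols[4,8) = 1x4
Op 5 cut(0, 3): punch at orig (1,7); cuts so far [(1, 7)]; region rows[1,2) x cols[4,8) = 1x4
Unfold 1 (reflect across v@4): 2 holes -> [(1, 0), (1, 7)]
Unfold 2 (reflect across h@1): 4 holes -> [(0, 0), (0, 7), (1, 0), (1, 7)]
Unfold 3 (reflect across h@2): 8 holes -> [(0, 0), (0, 7), (1, 0), (1, 7), (2, 0), (2, 7), (3, 0), (3, 7)]
Unfold 4 (reflect across h@4): 16 holes -> [(0, 0), (0, 7), (1, 0), (1, 7), (2, 0), (2, 7), (3, 0), (3, 7), (4, 0), (4, 7), (5, 0), (5, 7), (6, 0), (6, 7), (7, 0), (7, 7)]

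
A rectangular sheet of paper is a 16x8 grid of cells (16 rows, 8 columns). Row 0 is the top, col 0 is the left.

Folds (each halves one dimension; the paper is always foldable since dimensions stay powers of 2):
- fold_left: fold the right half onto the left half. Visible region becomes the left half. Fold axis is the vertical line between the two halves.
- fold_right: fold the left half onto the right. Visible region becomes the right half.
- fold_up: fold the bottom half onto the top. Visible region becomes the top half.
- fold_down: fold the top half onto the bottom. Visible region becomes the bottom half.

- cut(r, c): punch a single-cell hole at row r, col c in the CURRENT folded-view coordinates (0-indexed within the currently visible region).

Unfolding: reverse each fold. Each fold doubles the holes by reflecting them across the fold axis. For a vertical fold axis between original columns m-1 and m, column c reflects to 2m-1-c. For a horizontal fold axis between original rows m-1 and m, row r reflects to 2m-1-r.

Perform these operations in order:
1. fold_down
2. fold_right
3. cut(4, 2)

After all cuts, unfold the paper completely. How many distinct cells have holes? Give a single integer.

Op 1 fold_down: fold axis h@8; visible region now rows[8,16) x cols[0,8) = 8x8
Op 2 fold_right: fold axis v@4; visible region now rows[8,16) x cols[4,8) = 8x4
Op 3 cut(4, 2): punch at orig (12,6); cuts so far [(12, 6)]; region rows[8,16) x cols[4,8) = 8x4
Unfold 1 (reflect across v@4): 2 holes -> [(12, 1), (12, 6)]
Unfold 2 (reflect across h@8): 4 holes -> [(3, 1), (3, 6), (12, 1), (12, 6)]

Answer: 4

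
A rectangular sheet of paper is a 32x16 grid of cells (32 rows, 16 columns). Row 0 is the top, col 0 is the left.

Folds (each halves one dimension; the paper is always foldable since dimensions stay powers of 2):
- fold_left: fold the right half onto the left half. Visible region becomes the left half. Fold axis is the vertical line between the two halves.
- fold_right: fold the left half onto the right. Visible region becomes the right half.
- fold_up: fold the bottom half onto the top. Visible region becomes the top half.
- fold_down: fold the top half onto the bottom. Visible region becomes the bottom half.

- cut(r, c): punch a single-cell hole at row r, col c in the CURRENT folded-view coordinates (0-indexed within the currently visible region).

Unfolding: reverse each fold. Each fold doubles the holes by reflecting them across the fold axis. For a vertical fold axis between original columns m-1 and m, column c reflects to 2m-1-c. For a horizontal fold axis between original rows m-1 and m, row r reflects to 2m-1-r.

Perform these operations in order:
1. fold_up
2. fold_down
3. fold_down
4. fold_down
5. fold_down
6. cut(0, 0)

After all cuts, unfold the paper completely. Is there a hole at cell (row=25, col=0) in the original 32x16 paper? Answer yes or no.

Answer: yes

Derivation:
Op 1 fold_up: fold axis h@16; visible region now rows[0,16) x cols[0,16) = 16x16
Op 2 fold_down: fold axis h@8; visible region now rows[8,16) x cols[0,16) = 8x16
Op 3 fold_down: fold axis h@12; visible region now rows[12,16) x cols[0,16) = 4x16
Op 4 fold_down: fold axis h@14; visible region now rows[14,16) x cols[0,16) = 2x16
Op 5 fold_down: fold axis h@15; visible region now rows[15,16) x cols[0,16) = 1x16
Op 6 cut(0, 0): punch at orig (15,0); cuts so far [(15, 0)]; region rows[15,16) x cols[0,16) = 1x16
Unfold 1 (reflect across h@15): 2 holes -> [(14, 0), (15, 0)]
Unfold 2 (reflect across h@14): 4 holes -> [(12, 0), (13, 0), (14, 0), (15, 0)]
Unfold 3 (reflect across h@12): 8 holes -> [(8, 0), (9, 0), (10, 0), (11, 0), (12, 0), (13, 0), (14, 0), (15, 0)]
Unfold 4 (reflect across h@8): 16 holes -> [(0, 0), (1, 0), (2, 0), (3, 0), (4, 0), (5, 0), (6, 0), (7, 0), (8, 0), (9, 0), (10, 0), (11, 0), (12, 0), (13, 0), (14, 0), (15, 0)]
Unfold 5 (reflect across h@16): 32 holes -> [(0, 0), (1, 0), (2, 0), (3, 0), (4, 0), (5, 0), (6, 0), (7, 0), (8, 0), (9, 0), (10, 0), (11, 0), (12, 0), (13, 0), (14, 0), (15, 0), (16, 0), (17, 0), (18, 0), (19, 0), (20, 0), (21, 0), (22, 0), (23, 0), (24, 0), (25, 0), (26, 0), (27, 0), (28, 0), (29, 0), (30, 0), (31, 0)]
Holes: [(0, 0), (1, 0), (2, 0), (3, 0), (4, 0), (5, 0), (6, 0), (7, 0), (8, 0), (9, 0), (10, 0), (11, 0), (12, 0), (13, 0), (14, 0), (15, 0), (16, 0), (17, 0), (18, 0), (19, 0), (20, 0), (21, 0), (22, 0), (23, 0), (24, 0), (25, 0), (26, 0), (27, 0), (28, 0), (29, 0), (30, 0), (31, 0)]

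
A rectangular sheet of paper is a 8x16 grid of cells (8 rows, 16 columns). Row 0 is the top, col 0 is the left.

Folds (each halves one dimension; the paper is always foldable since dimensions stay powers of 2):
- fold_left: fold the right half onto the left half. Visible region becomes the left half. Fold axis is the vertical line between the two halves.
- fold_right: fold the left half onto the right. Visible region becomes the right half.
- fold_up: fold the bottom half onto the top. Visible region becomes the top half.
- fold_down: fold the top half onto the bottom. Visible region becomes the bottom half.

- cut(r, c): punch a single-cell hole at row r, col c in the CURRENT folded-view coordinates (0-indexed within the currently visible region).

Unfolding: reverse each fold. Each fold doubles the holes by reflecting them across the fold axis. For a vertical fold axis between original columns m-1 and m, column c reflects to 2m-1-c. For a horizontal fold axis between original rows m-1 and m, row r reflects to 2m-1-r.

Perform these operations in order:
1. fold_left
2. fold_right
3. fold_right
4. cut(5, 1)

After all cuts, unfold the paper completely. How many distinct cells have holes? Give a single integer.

Answer: 8

Derivation:
Op 1 fold_left: fold axis v@8; visible region now rows[0,8) x cols[0,8) = 8x8
Op 2 fold_right: fold axis v@4; visible region now rows[0,8) x cols[4,8) = 8x4
Op 3 fold_right: fold axis v@6; visible region now rows[0,8) x cols[6,8) = 8x2
Op 4 cut(5, 1): punch at orig (5,7); cuts so far [(5, 7)]; region rows[0,8) x cols[6,8) = 8x2
Unfold 1 (reflect across v@6): 2 holes -> [(5, 4), (5, 7)]
Unfold 2 (reflect across v@4): 4 holes -> [(5, 0), (5, 3), (5, 4), (5, 7)]
Unfold 3 (reflect across v@8): 8 holes -> [(5, 0), (5, 3), (5, 4), (5, 7), (5, 8), (5, 11), (5, 12), (5, 15)]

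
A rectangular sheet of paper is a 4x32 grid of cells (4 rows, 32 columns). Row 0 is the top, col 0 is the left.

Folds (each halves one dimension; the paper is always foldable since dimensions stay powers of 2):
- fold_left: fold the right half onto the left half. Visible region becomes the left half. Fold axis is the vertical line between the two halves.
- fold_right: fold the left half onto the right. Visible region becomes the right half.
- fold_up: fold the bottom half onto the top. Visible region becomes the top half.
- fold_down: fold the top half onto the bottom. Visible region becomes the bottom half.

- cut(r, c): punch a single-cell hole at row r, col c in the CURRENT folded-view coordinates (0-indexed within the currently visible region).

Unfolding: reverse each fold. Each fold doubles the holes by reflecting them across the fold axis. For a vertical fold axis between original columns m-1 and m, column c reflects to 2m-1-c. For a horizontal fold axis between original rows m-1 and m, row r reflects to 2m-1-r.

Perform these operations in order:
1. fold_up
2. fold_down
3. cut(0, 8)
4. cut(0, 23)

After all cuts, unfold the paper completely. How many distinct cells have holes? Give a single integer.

Answer: 8

Derivation:
Op 1 fold_up: fold axis h@2; visible region now rows[0,2) x cols[0,32) = 2x32
Op 2 fold_down: fold axis h@1; visible region now rows[1,2) x cols[0,32) = 1x32
Op 3 cut(0, 8): punch at orig (1,8); cuts so far [(1, 8)]; region rows[1,2) x cols[0,32) = 1x32
Op 4 cut(0, 23): punch at orig (1,23); cuts so far [(1, 8), (1, 23)]; region rows[1,2) x cols[0,32) = 1x32
Unfold 1 (reflect across h@1): 4 holes -> [(0, 8), (0, 23), (1, 8), (1, 23)]
Unfold 2 (reflect across h@2): 8 holes -> [(0, 8), (0, 23), (1, 8), (1, 23), (2, 8), (2, 23), (3, 8), (3, 23)]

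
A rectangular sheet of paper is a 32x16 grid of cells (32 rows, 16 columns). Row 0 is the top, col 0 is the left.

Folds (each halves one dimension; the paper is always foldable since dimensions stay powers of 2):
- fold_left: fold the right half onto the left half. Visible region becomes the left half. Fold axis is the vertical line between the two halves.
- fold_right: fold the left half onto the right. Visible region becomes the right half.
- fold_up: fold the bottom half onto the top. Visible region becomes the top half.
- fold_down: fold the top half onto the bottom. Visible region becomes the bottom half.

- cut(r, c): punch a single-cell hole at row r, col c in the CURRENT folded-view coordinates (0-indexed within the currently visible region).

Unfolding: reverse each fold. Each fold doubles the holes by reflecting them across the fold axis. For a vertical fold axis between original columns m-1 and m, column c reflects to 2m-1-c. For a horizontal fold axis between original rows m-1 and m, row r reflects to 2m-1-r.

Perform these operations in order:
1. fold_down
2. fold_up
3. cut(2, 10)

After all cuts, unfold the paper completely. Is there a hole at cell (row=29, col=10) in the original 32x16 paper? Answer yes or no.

Answer: yes

Derivation:
Op 1 fold_down: fold axis h@16; visible region now rows[16,32) x cols[0,16) = 16x16
Op 2 fold_up: fold axis h@24; visible region now rows[16,24) x cols[0,16) = 8x16
Op 3 cut(2, 10): punch at orig (18,10); cuts so far [(18, 10)]; region rows[16,24) x cols[0,16) = 8x16
Unfold 1 (reflect across h@24): 2 holes -> [(18, 10), (29, 10)]
Unfold 2 (reflect across h@16): 4 holes -> [(2, 10), (13, 10), (18, 10), (29, 10)]
Holes: [(2, 10), (13, 10), (18, 10), (29, 10)]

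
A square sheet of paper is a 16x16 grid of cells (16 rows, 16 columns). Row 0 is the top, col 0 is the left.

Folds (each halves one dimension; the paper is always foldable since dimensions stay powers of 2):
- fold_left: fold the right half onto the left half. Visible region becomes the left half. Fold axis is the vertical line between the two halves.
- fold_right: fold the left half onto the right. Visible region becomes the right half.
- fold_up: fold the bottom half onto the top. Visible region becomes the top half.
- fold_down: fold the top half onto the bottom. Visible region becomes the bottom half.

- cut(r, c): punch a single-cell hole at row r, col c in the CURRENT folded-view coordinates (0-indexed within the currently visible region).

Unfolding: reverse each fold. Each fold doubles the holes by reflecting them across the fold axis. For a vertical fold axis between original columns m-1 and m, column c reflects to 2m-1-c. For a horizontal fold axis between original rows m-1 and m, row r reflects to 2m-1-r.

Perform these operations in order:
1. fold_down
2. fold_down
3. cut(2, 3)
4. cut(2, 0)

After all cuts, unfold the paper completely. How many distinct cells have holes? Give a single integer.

Answer: 8

Derivation:
Op 1 fold_down: fold axis h@8; visible region now rows[8,16) x cols[0,16) = 8x16
Op 2 fold_down: fold axis h@12; visible region now rows[12,16) x cols[0,16) = 4x16
Op 3 cut(2, 3): punch at orig (14,3); cuts so far [(14, 3)]; region rows[12,16) x cols[0,16) = 4x16
Op 4 cut(2, 0): punch at orig (14,0); cuts so far [(14, 0), (14, 3)]; region rows[12,16) x cols[0,16) = 4x16
Unfold 1 (reflect across h@12): 4 holes -> [(9, 0), (9, 3), (14, 0), (14, 3)]
Unfold 2 (reflect across h@8): 8 holes -> [(1, 0), (1, 3), (6, 0), (6, 3), (9, 0), (9, 3), (14, 0), (14, 3)]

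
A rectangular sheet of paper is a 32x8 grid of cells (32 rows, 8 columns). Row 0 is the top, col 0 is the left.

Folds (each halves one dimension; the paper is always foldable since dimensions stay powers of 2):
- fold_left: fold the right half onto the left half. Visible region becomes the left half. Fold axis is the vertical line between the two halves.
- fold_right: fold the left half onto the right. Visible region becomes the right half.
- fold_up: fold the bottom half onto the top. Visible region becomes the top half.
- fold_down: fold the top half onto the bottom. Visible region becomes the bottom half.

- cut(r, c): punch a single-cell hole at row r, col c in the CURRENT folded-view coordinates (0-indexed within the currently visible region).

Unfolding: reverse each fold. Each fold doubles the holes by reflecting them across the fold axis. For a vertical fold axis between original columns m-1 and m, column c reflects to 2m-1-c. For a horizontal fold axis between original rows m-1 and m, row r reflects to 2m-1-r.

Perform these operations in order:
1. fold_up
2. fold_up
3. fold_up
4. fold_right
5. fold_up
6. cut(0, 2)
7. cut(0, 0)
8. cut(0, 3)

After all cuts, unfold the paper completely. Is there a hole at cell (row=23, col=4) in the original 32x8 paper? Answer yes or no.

Op 1 fold_up: fold axis h@16; visible region now rows[0,16) x cols[0,8) = 16x8
Op 2 fold_up: fold axis h@8; visible region now rows[0,8) x cols[0,8) = 8x8
Op 3 fold_up: fold axis h@4; visible region now rows[0,4) x cols[0,8) = 4x8
Op 4 fold_right: fold axis v@4; visible region now rows[0,4) x cols[4,8) = 4x4
Op 5 fold_up: fold axis h@2; visible region now rows[0,2) x cols[4,8) = 2x4
Op 6 cut(0, 2): punch at orig (0,6); cuts so far [(0, 6)]; region rows[0,2) x cols[4,8) = 2x4
Op 7 cut(0, 0): punch at orig (0,4); cuts so far [(0, 4), (0, 6)]; region rows[0,2) x cols[4,8) = 2x4
Op 8 cut(0, 3): punch at orig (0,7); cuts so far [(0, 4), (0, 6), (0, 7)]; region rows[0,2) x cols[4,8) = 2x4
Unfold 1 (reflect across h@2): 6 holes -> [(0, 4), (0, 6), (0, 7), (3, 4), (3, 6), (3, 7)]
Unfold 2 (reflect across v@4): 12 holes -> [(0, 0), (0, 1), (0, 3), (0, 4), (0, 6), (0, 7), (3, 0), (3, 1), (3, 3), (3, 4), (3, 6), (3, 7)]
Unfold 3 (reflect across h@4): 24 holes -> [(0, 0), (0, 1), (0, 3), (0, 4), (0, 6), (0, 7), (3, 0), (3, 1), (3, 3), (3, 4), (3, 6), (3, 7), (4, 0), (4, 1), (4, 3), (4, 4), (4, 6), (4, 7), (7, 0), (7, 1), (7, 3), (7, 4), (7, 6), (7, 7)]
Unfold 4 (reflect across h@8): 48 holes -> [(0, 0), (0, 1), (0, 3), (0, 4), (0, 6), (0, 7), (3, 0), (3, 1), (3, 3), (3, 4), (3, 6), (3, 7), (4, 0), (4, 1), (4, 3), (4, 4), (4, 6), (4, 7), (7, 0), (7, 1), (7, 3), (7, 4), (7, 6), (7, 7), (8, 0), (8, 1), (8, 3), (8, 4), (8, 6), (8, 7), (11, 0), (11, 1), (11, 3), (11, 4), (11, 6), (11, 7), (12, 0), (12, 1), (12, 3), (12, 4), (12, 6), (12, 7), (15, 0), (15, 1), (15, 3), (15, 4), (15, 6), (15, 7)]
Unfold 5 (reflect across h@16): 96 holes -> [(0, 0), (0, 1), (0, 3), (0, 4), (0, 6), (0, 7), (3, 0), (3, 1), (3, 3), (3, 4), (3, 6), (3, 7), (4, 0), (4, 1), (4, 3), (4, 4), (4, 6), (4, 7), (7, 0), (7, 1), (7, 3), (7, 4), (7, 6), (7, 7), (8, 0), (8, 1), (8, 3), (8, 4), (8, 6), (8, 7), (11, 0), (11, 1), (11, 3), (11, 4), (11, 6), (11, 7), (12, 0), (12, 1), (12, 3), (12, 4), (12, 6), (12, 7), (15, 0), (15, 1), (15, 3), (15, 4), (15, 6), (15, 7), (16, 0), (16, 1), (16, 3), (16, 4), (16, 6), (16, 7), (19, 0), (19, 1), (19, 3), (19, 4), (19, 6), (19, 7), (20, 0), (20, 1), (20, 3), (20, 4), (20, 6), (20, 7), (23, 0), (23, 1), (23, 3), (23, 4), (23, 6), (23, 7), (24, 0), (24, 1), (24, 3), (24, 4), (24, 6), (24, 7), (27, 0), (27, 1), (27, 3), (27, 4), (27, 6), (27, 7), (28, 0), (28, 1), (28, 3), (28, 4), (28, 6), (28, 7), (31, 0), (31, 1), (31, 3), (31, 4), (31, 6), (31, 7)]
Holes: [(0, 0), (0, 1), (0, 3), (0, 4), (0, 6), (0, 7), (3, 0), (3, 1), (3, 3), (3, 4), (3, 6), (3, 7), (4, 0), (4, 1), (4, 3), (4, 4), (4, 6), (4, 7), (7, 0), (7, 1), (7, 3), (7, 4), (7, 6), (7, 7), (8, 0), (8, 1), (8, 3), (8, 4), (8, 6), (8, 7), (11, 0), (11, 1), (11, 3), (11, 4), (11, 6), (11, 7), (12, 0), (12, 1), (12, 3), (12, 4), (12, 6), (12, 7), (15, 0), (15, 1), (15, 3), (15, 4), (15, 6), (15, 7), (16, 0), (16, 1), (16, 3), (16, 4), (16, 6), (16, 7), (19, 0), (19, 1), (19, 3), (19, 4), (19, 6), (19, 7), (20, 0), (20, 1), (20, 3), (20, 4), (20, 6), (20, 7), (23, 0), (23, 1), (23, 3), (23, 4), (23, 6), (23, 7), (24, 0), (24, 1), (24, 3), (24, 4), (24, 6), (24, 7), (27, 0), (27, 1), (27, 3), (27, 4), (27, 6), (27, 7), (28, 0), (28, 1), (28, 3), (28, 4), (28, 6), (28, 7), (31, 0), (31, 1), (31, 3), (31, 4), (31, 6), (31, 7)]

Answer: yes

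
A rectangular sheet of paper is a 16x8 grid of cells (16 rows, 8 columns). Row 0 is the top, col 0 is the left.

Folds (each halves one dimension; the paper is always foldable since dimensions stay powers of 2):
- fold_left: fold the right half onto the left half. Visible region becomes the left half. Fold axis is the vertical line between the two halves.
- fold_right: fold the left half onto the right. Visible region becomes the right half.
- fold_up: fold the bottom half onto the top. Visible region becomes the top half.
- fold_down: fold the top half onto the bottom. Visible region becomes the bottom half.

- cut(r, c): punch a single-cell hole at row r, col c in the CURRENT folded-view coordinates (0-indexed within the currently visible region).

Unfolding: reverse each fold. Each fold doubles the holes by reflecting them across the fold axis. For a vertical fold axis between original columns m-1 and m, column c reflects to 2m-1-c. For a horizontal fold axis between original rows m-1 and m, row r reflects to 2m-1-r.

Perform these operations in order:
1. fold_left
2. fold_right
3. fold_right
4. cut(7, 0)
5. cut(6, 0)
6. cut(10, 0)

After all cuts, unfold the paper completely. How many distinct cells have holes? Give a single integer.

Answer: 24

Derivation:
Op 1 fold_left: fold axis v@4; visible region now rows[0,16) x cols[0,4) = 16x4
Op 2 fold_right: fold axis v@2; visible region now rows[0,16) x cols[2,4) = 16x2
Op 3 fold_right: fold axis v@3; visible region now rows[0,16) x cols[3,4) = 16x1
Op 4 cut(7, 0): punch at orig (7,3); cuts so far [(7, 3)]; region rows[0,16) x cols[3,4) = 16x1
Op 5 cut(6, 0): punch at orig (6,3); cuts so far [(6, 3), (7, 3)]; region rows[0,16) x cols[3,4) = 16x1
Op 6 cut(10, 0): punch at orig (10,3); cuts so far [(6, 3), (7, 3), (10, 3)]; region rows[0,16) x cols[3,4) = 16x1
Unfold 1 (reflect across v@3): 6 holes -> [(6, 2), (6, 3), (7, 2), (7, 3), (10, 2), (10, 3)]
Unfold 2 (reflect across v@2): 12 holes -> [(6, 0), (6, 1), (6, 2), (6, 3), (7, 0), (7, 1), (7, 2), (7, 3), (10, 0), (10, 1), (10, 2), (10, 3)]
Unfold 3 (reflect across v@4): 24 holes -> [(6, 0), (6, 1), (6, 2), (6, 3), (6, 4), (6, 5), (6, 6), (6, 7), (7, 0), (7, 1), (7, 2), (7, 3), (7, 4), (7, 5), (7, 6), (7, 7), (10, 0), (10, 1), (10, 2), (10, 3), (10, 4), (10, 5), (10, 6), (10, 7)]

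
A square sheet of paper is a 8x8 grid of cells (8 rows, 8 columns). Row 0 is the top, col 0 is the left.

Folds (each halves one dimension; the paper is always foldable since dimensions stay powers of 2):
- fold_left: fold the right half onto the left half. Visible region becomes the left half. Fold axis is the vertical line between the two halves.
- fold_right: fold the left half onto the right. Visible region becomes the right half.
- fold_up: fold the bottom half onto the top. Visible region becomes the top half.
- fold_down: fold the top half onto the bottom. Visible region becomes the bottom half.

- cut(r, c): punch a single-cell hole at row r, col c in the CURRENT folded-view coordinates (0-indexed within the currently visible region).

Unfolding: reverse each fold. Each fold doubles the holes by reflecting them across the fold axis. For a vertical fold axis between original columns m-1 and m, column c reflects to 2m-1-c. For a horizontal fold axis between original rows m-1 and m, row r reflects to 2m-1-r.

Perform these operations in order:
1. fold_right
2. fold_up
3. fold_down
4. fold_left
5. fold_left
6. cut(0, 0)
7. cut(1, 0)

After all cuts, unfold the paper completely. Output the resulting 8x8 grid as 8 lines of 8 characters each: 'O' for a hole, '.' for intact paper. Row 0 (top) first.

Op 1 fold_right: fold axis v@4; visible region now rows[0,8) x cols[4,8) = 8x4
Op 2 fold_up: fold axis h@4; visible region now rows[0,4) x cols[4,8) = 4x4
Op 3 fold_down: fold axis h@2; visible region now rows[2,4) x cols[4,8) = 2x4
Op 4 fold_left: fold axis v@6; visible region now rows[2,4) x cols[4,6) = 2x2
Op 5 fold_left: fold axis v@5; visible region now rows[2,4) x cols[4,5) = 2x1
Op 6 cut(0, 0): punch at orig (2,4); cuts so far [(2, 4)]; region rows[2,4) x cols[4,5) = 2x1
Op 7 cut(1, 0): punch at orig (3,4); cuts so far [(2, 4), (3, 4)]; region rows[2,4) x cols[4,5) = 2x1
Unfold 1 (reflect across v@5): 4 holes -> [(2, 4), (2, 5), (3, 4), (3, 5)]
Unfold 2 (reflect across v@6): 8 holes -> [(2, 4), (2, 5), (2, 6), (2, 7), (3, 4), (3, 5), (3, 6), (3, 7)]
Unfold 3 (reflect across h@2): 16 holes -> [(0, 4), (0, 5), (0, 6), (0, 7), (1, 4), (1, 5), (1, 6), (1, 7), (2, 4), (2, 5), (2, 6), (2, 7), (3, 4), (3, 5), (3, 6), (3, 7)]
Unfold 4 (reflect across h@4): 32 holes -> [(0, 4), (0, 5), (0, 6), (0, 7), (1, 4), (1, 5), (1, 6), (1, 7), (2, 4), (2, 5), (2, 6), (2, 7), (3, 4), (3, 5), (3, 6), (3, 7), (4, 4), (4, 5), (4, 6), (4, 7), (5, 4), (5, 5), (5, 6), (5, 7), (6, 4), (6, 5), (6, 6), (6, 7), (7, 4), (7, 5), (7, 6), (7, 7)]
Unfold 5 (reflect across v@4): 64 holes -> [(0, 0), (0, 1), (0, 2), (0, 3), (0, 4), (0, 5), (0, 6), (0, 7), (1, 0), (1, 1), (1, 2), (1, 3), (1, 4), (1, 5), (1, 6), (1, 7), (2, 0), (2, 1), (2, 2), (2, 3), (2, 4), (2, 5), (2, 6), (2, 7), (3, 0), (3, 1), (3, 2), (3, 3), (3, 4), (3, 5), (3, 6), (3, 7), (4, 0), (4, 1), (4, 2), (4, 3), (4, 4), (4, 5), (4, 6), (4, 7), (5, 0), (5, 1), (5, 2), (5, 3), (5, 4), (5, 5), (5, 6), (5, 7), (6, 0), (6, 1), (6, 2), (6, 3), (6, 4), (6, 5), (6, 6), (6, 7), (7, 0), (7, 1), (7, 2), (7, 3), (7, 4), (7, 5), (7, 6), (7, 7)]

Answer: OOOOOOOO
OOOOOOOO
OOOOOOOO
OOOOOOOO
OOOOOOOO
OOOOOOOO
OOOOOOOO
OOOOOOOO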